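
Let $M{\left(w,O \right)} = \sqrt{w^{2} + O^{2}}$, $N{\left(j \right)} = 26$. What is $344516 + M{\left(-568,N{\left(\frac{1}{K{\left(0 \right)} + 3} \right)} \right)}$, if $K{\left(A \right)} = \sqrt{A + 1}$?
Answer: $344516 + 10 \sqrt{3233} \approx 3.4508 \cdot 10^{5}$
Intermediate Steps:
$K{\left(A \right)} = \sqrt{1 + A}$
$M{\left(w,O \right)} = \sqrt{O^{2} + w^{2}}$
$344516 + M{\left(-568,N{\left(\frac{1}{K{\left(0 \right)} + 3} \right)} \right)} = 344516 + \sqrt{26^{2} + \left(-568\right)^{2}} = 344516 + \sqrt{676 + 322624} = 344516 + \sqrt{323300} = 344516 + 10 \sqrt{3233}$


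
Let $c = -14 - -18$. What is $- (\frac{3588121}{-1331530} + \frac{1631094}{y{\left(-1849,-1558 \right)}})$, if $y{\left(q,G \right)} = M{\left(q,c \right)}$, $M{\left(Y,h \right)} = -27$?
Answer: $\frac{723982491029}{11983770} \approx 60414.0$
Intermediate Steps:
$c = 4$ ($c = -14 + 18 = 4$)
$y{\left(q,G \right)} = -27$
$- (\frac{3588121}{-1331530} + \frac{1631094}{y{\left(-1849,-1558 \right)}}) = - (\frac{3588121}{-1331530} + \frac{1631094}{-27}) = - (3588121 \left(- \frac{1}{1331530}\right) + 1631094 \left(- \frac{1}{27}\right)) = - (- \frac{3588121}{1331530} - \frac{543698}{9}) = \left(-1\right) \left(- \frac{723982491029}{11983770}\right) = \frac{723982491029}{11983770}$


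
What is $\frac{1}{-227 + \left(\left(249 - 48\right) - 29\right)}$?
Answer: $- \frac{1}{55} \approx -0.018182$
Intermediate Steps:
$\frac{1}{-227 + \left(\left(249 - 48\right) - 29\right)} = \frac{1}{-227 + \left(201 - 29\right)} = \frac{1}{-227 + 172} = \frac{1}{-55} = - \frac{1}{55}$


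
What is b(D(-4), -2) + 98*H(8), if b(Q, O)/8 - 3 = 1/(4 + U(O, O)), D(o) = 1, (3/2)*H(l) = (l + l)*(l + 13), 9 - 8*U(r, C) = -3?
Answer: 241752/11 ≈ 21977.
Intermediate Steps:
U(r, C) = 3/2 (U(r, C) = 9/8 - ⅛*(-3) = 9/8 + 3/8 = 3/2)
H(l) = 4*l*(13 + l)/3 (H(l) = 2*((l + l)*(l + 13))/3 = 2*((2*l)*(13 + l))/3 = 2*(2*l*(13 + l))/3 = 4*l*(13 + l)/3)
b(Q, O) = 280/11 (b(Q, O) = 24 + 8/(4 + 3/2) = 24 + 8/(11/2) = 24 + 8*(2/11) = 24 + 16/11 = 280/11)
b(D(-4), -2) + 98*H(8) = 280/11 + 98*((4/3)*8*(13 + 8)) = 280/11 + 98*((4/3)*8*21) = 280/11 + 98*224 = 280/11 + 21952 = 241752/11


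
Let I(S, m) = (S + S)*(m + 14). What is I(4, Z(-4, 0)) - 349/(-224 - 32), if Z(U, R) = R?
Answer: 29021/256 ≈ 113.36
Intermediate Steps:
I(S, m) = 2*S*(14 + m) (I(S, m) = (2*S)*(14 + m) = 2*S*(14 + m))
I(4, Z(-4, 0)) - 349/(-224 - 32) = 2*4*(14 + 0) - 349/(-224 - 32) = 2*4*14 - 349/(-256) = 112 - 1/256*(-349) = 112 + 349/256 = 29021/256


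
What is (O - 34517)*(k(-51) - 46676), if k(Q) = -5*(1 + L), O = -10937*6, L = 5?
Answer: 4677092134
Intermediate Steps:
O = -65622
k(Q) = -30 (k(Q) = -5*(1 + 5) = -5*6 = -30)
(O - 34517)*(k(-51) - 46676) = (-65622 - 34517)*(-30 - 46676) = -100139*(-46706) = 4677092134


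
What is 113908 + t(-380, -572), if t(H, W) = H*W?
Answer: 331268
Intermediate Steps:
113908 + t(-380, -572) = 113908 - 380*(-572) = 113908 + 217360 = 331268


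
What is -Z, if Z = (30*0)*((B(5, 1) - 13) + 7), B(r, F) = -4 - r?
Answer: 0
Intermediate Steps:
Z = 0 (Z = (30*0)*(((-4 - 1*5) - 13) + 7) = 0*(((-4 - 5) - 13) + 7) = 0*((-9 - 13) + 7) = 0*(-22 + 7) = 0*(-15) = 0)
-Z = -1*0 = 0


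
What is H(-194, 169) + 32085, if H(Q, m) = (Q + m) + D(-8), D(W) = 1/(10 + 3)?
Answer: 416781/13 ≈ 32060.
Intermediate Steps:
D(W) = 1/13
H(Q, m) = 1/13 + Q + m (H(Q, m) = (Q + m) + 1/13 = 1/13 + Q + m)
H(-194, 169) + 32085 = (1/13 - 194 + 169) + 32085 = -324/13 + 32085 = 416781/13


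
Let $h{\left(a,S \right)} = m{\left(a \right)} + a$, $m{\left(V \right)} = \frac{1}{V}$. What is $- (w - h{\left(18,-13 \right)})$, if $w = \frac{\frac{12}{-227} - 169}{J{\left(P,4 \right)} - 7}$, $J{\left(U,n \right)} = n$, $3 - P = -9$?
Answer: $- \frac{156475}{4086} \approx -38.295$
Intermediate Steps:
$P = 12$ ($P = 3 - -9 = 3 + 9 = 12$)
$w = \frac{38375}{681}$ ($w = \frac{\frac{12}{-227} - 169}{4 - 7} = \frac{12 \left(- \frac{1}{227}\right) - 169}{-3} = \left(- \frac{12}{227} - 169\right) \left(- \frac{1}{3}\right) = \left(- \frac{38375}{227}\right) \left(- \frac{1}{3}\right) = \frac{38375}{681} \approx 56.351$)
$h{\left(a,S \right)} = a + \frac{1}{a}$ ($h{\left(a,S \right)} = \frac{1}{a} + a = a + \frac{1}{a}$)
$- (w - h{\left(18,-13 \right)}) = - (\frac{38375}{681} - \left(18 + \frac{1}{18}\right)) = - (\frac{38375}{681} - \frac{325}{18}) = \left(-1\right) \frac{156475}{4086} = - \frac{156475}{4086}$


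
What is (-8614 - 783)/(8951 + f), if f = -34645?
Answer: 9397/25694 ≈ 0.36573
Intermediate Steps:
(-8614 - 783)/(8951 + f) = (-8614 - 783)/(8951 - 34645) = -9397/(-25694) = -9397*(-1/25694) = 9397/25694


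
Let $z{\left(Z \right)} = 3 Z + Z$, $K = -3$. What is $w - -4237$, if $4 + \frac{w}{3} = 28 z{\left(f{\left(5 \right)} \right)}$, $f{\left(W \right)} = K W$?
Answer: $-815$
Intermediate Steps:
$f{\left(W \right)} = - 3 W$
$z{\left(Z \right)} = 4 Z$
$w = -5052$ ($w = -12 + 3 \cdot 28 \cdot 4 \left(\left(-3\right) 5\right) = -12 + 3 \cdot 28 \cdot 4 \left(-15\right) = -12 + 3 \cdot 28 \left(-60\right) = -12 + 3 \left(-1680\right) = -12 - 5040 = -5052$)
$w - -4237 = -5052 - -4237 = -5052 + 4237 = -815$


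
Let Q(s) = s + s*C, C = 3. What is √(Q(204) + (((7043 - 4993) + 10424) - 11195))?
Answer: √2095 ≈ 45.771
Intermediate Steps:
Q(s) = 4*s (Q(s) = s + s*3 = s + 3*s = 4*s)
√(Q(204) + (((7043 - 4993) + 10424) - 11195)) = √(4*204 + (((7043 - 4993) + 10424) - 11195)) = √(816 + ((2050 + 10424) - 11195)) = √(816 + (12474 - 11195)) = √(816 + 1279) = √2095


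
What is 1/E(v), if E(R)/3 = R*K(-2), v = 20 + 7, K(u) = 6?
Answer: 1/486 ≈ 0.0020576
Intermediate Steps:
v = 27
E(R) = 18*R (E(R) = 3*(R*6) = 3*(6*R) = 18*R)
1/E(v) = 1/(18*27) = 1/486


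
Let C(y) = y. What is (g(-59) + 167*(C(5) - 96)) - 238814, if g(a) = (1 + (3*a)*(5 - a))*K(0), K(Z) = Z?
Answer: -254011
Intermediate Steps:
g(a) = 0 (g(a) = (1 + (3*a)*(5 - a))*0 = (1 + 3*a*(5 - a))*0 = 0)
(g(-59) + 167*(C(5) - 96)) - 238814 = (0 + 167*(5 - 96)) - 238814 = (0 + 167*(-91)) - 238814 = (0 - 15197) - 238814 = -15197 - 238814 = -254011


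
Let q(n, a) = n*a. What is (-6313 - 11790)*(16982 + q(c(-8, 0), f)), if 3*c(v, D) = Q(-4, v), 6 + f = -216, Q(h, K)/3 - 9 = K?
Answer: -303406280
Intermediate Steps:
Q(h, K) = 27 + 3*K
f = -222 (f = -6 - 216 = -222)
c(v, D) = 9 + v (c(v, D) = (27 + 3*v)/3 = 9 + v)
q(n, a) = a*n
(-6313 - 11790)*(16982 + q(c(-8, 0), f)) = (-6313 - 11790)*(16982 - 222*(9 - 8)) = -18103*(16982 - 222*1) = -18103*(16982 - 222) = -18103*16760 = -303406280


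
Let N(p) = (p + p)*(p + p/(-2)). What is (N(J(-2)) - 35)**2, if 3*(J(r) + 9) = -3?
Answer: 4225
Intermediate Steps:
J(r) = -10 (J(r) = -9 + (1/3)*(-3) = -9 - 1 = -10)
N(p) = p**2 (N(p) = (2*p)*(p + p*(-1/2)) = (2*p)*(p - p/2) = (2*p)*(p/2) = p**2)
(N(J(-2)) - 35)**2 = ((-10)**2 - 35)**2 = (100 - 35)**2 = 65**2 = 4225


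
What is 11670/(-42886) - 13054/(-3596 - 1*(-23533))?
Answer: -396249317/427509091 ≈ -0.92688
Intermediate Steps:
11670/(-42886) - 13054/(-3596 - 1*(-23533)) = 11670*(-1/42886) - 13054/(-3596 + 23533) = -5835/21443 - 13054/19937 = -396249317/427509091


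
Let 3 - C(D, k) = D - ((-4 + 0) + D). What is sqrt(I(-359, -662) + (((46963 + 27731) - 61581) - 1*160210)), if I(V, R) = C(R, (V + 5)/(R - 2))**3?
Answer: 7*I*sqrt(3002) ≈ 383.53*I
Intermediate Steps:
C(D, k) = -1 (C(D, k) = 3 - (D - ((-4 + 0) + D)) = 3 - (D - (-4 + D)) = 3 - (D + (4 - D)) = 3 - 1*4 = 3 - 4 = -1)
I(V, R) = -1 (I(V, R) = (-1)**3 = -1)
sqrt(I(-359, -662) + (((46963 + 27731) - 61581) - 1*160210)) = sqrt(-1 + (((46963 + 27731) - 61581) - 1*160210)) = sqrt(-1 + ((74694 - 61581) - 160210)) = sqrt(-1 + (13113 - 160210)) = sqrt(-1 - 147097) = sqrt(-147098) = 7*I*sqrt(3002)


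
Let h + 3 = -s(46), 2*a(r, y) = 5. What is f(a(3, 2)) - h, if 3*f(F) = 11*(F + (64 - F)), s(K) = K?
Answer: 851/3 ≈ 283.67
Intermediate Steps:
a(r, y) = 5/2 (a(r, y) = (½)*5 = 5/2)
f(F) = 704/3 (f(F) = (11*(F + (64 - F)))/3 = (11*64)/3 = (⅓)*704 = 704/3)
h = -49 (h = -3 - 1*46 = -3 - 46 = -49)
f(a(3, 2)) - h = 704/3 - 1*(-49) = 704/3 + 49 = 851/3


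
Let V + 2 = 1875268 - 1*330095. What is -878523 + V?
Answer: 666648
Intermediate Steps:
V = 1545171 (V = -2 + (1875268 - 1*330095) = -2 + (1875268 - 330095) = -2 + 1545173 = 1545171)
-878523 + V = -878523 + 1545171 = 666648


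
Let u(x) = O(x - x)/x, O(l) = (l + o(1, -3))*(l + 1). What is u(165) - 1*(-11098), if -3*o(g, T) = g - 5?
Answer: 5493514/495 ≈ 11098.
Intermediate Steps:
o(g, T) = 5/3 - g/3 (o(g, T) = -(g - 5)/3 = -(-5 + g)/3 = 5/3 - g/3)
O(l) = (1 + l)*(4/3 + l) (O(l) = (l + (5/3 - ⅓*1))*(l + 1) = (l + (5/3 - ⅓))*(1 + l) = (l + 4/3)*(1 + l) = (4/3 + l)*(1 + l) = (1 + l)*(4/3 + l))
u(x) = 4/(3*x) (u(x) = (4/3 + (x - x)² + 7*(x - x)/3)/x = (4/3 + 0² + (7/3)*0)/x = (4/3 + 0 + 0)/x = 4/(3*x))
u(165) - 1*(-11098) = (4/3)/165 - 1*(-11098) = (4/3)*(1/165) + 11098 = 4/495 + 11098 = 5493514/495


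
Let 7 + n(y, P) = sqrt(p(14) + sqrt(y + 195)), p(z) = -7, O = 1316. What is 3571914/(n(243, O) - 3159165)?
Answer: -3571914/(3159172 - sqrt(-7 + sqrt(438))) ≈ -1.1306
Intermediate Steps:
n(y, P) = -7 + sqrt(-7 + sqrt(195 + y)) (n(y, P) = -7 + sqrt(-7 + sqrt(y + 195)) = -7 + sqrt(-7 + sqrt(195 + y)))
3571914/(n(243, O) - 3159165) = 3571914/((-7 + sqrt(-7 + sqrt(195 + 243))) - 3159165) = 3571914/((-7 + sqrt(-7 + sqrt(438))) - 3159165) = 3571914/(-3159172 + sqrt(-7 + sqrt(438)))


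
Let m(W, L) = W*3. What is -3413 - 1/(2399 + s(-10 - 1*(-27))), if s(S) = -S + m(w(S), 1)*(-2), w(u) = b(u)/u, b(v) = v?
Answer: -8109289/2376 ≈ -3413.0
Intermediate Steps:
w(u) = 1 (w(u) = u/u = 1)
m(W, L) = 3*W
s(S) = -6 - S (s(S) = -S + (3*1)*(-2) = -S + 3*(-2) = -S - 6 = -6 - S)
-3413 - 1/(2399 + s(-10 - 1*(-27))) = -3413 - 1/(2399 + (-6 - (-10 - 1*(-27)))) = -3413 - 1/(2399 + (-6 - (-10 + 27))) = -3413 - 1/(2399 + (-6 - 1*17)) = -3413 - 1/(2399 + (-6 - 17)) = -3413 - 1/(2399 - 23) = -3413 - 1/2376 = -8109289/2376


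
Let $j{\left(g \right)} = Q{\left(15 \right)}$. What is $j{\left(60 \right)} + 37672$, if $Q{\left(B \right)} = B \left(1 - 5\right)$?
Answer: $37612$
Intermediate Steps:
$Q{\left(B \right)} = - 4 B$ ($Q{\left(B \right)} = B \left(-4\right) = - 4 B$)
$j{\left(g \right)} = -60$ ($j{\left(g \right)} = \left(-4\right) 15 = -60$)
$j{\left(60 \right)} + 37672 = -60 + 37672 = 37612$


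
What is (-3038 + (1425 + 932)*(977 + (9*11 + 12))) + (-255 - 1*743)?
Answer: 2560380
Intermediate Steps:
(-3038 + (1425 + 932)*(977 + (9*11 + 12))) + (-255 - 1*743) = (-3038 + 2357*(977 + (99 + 12))) + (-255 - 743) = (-3038 + 2357*(977 + 111)) - 998 = (-3038 + 2357*1088) - 998 = (-3038 + 2564416) - 998 = 2561378 - 998 = 2560380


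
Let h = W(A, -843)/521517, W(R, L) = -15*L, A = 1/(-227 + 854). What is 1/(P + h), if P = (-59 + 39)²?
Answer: 173839/69539815 ≈ 0.0024998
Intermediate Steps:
A = 1/627 ≈ 0.0015949
P = 400 (P = (-20)² = 400)
h = 4215/173839 (h = -15*(-843)/521517 = 12645*(1/521517) = 4215/173839 ≈ 0.024247)
1/(P + h) = 1/(400 + 4215/173839) = 1/(69539815/173839) = 173839/69539815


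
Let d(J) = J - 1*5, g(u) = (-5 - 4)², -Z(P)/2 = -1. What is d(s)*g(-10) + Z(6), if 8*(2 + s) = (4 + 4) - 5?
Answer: -4277/8 ≈ -534.63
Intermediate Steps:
Z(P) = 2 (Z(P) = -2*(-1) = 2)
s = -13/8 (s = -2 + ((4 + 4) - 5)/8 = -2 + (8 - 5)/8 = -2 + (⅛)*3 = -2 + 3/8 = -13/8 ≈ -1.6250)
g(u) = 81 (g(u) = (-9)² = 81)
d(J) = -5 + J (d(J) = J - 5 = -5 + J)
d(s)*g(-10) + Z(6) = (-5 - 13/8)*81 + 2 = -53/8*81 + 2 = -4293/8 + 2 = -4277/8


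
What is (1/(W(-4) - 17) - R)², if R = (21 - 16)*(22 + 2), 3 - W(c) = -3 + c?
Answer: 707281/49 ≈ 14434.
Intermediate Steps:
W(c) = 6 - c (W(c) = 3 - (-3 + c) = 3 + (3 - c) = 6 - c)
R = 120 (R = 5*24 = 120)
(1/(W(-4) - 17) - R)² = (1/((6 - 1*(-4)) - 17) - 1*120)² = (1/((6 + 4) - 17) - 120)² = (1/(10 - 17) - 120)² = (1/(-7) - 120)² = (-⅐ - 120)² = (-841/7)² = 707281/49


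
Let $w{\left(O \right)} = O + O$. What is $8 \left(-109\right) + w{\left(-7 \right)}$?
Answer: $-886$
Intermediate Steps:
$w{\left(O \right)} = 2 O$
$8 \left(-109\right) + w{\left(-7 \right)} = 8 \left(-109\right) + 2 \left(-7\right) = -872 - 14 = -886$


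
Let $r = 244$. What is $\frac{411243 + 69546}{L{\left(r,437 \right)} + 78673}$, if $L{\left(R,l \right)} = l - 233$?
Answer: $\frac{480789}{78877} \approx 6.0954$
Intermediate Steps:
$L{\left(R,l \right)} = -233 + l$ ($L{\left(R,l \right)} = l - 233 = -233 + l$)
$\frac{411243 + 69546}{L{\left(r,437 \right)} + 78673} = \frac{411243 + 69546}{\left(-233 + 437\right) + 78673} = \frac{480789}{204 + 78673} = \frac{480789}{78877}$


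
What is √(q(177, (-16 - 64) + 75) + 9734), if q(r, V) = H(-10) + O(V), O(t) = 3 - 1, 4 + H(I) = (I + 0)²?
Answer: 2*√2458 ≈ 99.156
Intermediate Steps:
H(I) = -4 + I² (H(I) = -4 + (I + 0)² = -4 + I²)
O(t) = 2
q(r, V) = 98 (q(r, V) = (-4 + (-10)²) + 2 = (-4 + 100) + 2 = 96 + 2 = 98)
√(q(177, (-16 - 64) + 75) + 9734) = √(98 + 9734) = √9832 = 2*√2458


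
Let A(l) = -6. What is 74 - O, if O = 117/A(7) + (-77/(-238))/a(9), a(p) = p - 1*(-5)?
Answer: 44495/476 ≈ 93.477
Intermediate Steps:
a(p) = 5 + p (a(p) = p + 5 = 5 + p)
O = -9271/476 (O = 117/(-6) + (-77/(-238))/(5 + 9) = 117*(-⅙) - 77*(-1/238)/14 = -39/2 + (11/34)*(1/14) = -39/2 + 11/476 = -9271/476 ≈ -19.477)
74 - O = 74 - 1*(-9271/476) = 74 + 9271/476 = 44495/476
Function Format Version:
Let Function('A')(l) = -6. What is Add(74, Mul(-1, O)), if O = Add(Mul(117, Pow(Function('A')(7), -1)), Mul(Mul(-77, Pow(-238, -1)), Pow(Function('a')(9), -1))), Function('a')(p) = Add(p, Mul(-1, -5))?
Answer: Rational(44495, 476) ≈ 93.477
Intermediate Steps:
Function('a')(p) = Add(5, p) (Function('a')(p) = Add(p, 5) = Add(5, p))
O = Rational(-9271, 476) (O = Add(Mul(117, Pow(-6, -1)), Mul(Mul(-77, Pow(-238, -1)), Pow(Add(5, 9), -1))) = Add(Mul(117, Rational(-1, 6)), Mul(Mul(-77, Rational(-1, 238)), Pow(14, -1))) = Add(Rational(-39, 2), Mul(Rational(11, 34), Rational(1, 14))) = Add(Rational(-39, 2), Rational(11, 476)) = Rational(-9271, 476) ≈ -19.477)
Add(74, Mul(-1, O)) = Add(74, Mul(-1, Rational(-9271, 476))) = Add(74, Rational(9271, 476)) = Rational(44495, 476)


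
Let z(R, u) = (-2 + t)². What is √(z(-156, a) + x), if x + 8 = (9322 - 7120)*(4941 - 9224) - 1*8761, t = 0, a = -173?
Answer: I*√9439931 ≈ 3072.4*I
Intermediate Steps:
z(R, u) = 4 (z(R, u) = (-2 + 0)² = (-2)² = 4)
x = -9439935 (x = -8 + ((9322 - 7120)*(4941 - 9224) - 1*8761) = -8 + (2202*(-4283) - 8761) = -8 + (-9431166 - 8761) = -8 - 9439927 = -9439935)
√(z(-156, a) + x) = √(4 - 9439935) = √(-9439931) = I*√9439931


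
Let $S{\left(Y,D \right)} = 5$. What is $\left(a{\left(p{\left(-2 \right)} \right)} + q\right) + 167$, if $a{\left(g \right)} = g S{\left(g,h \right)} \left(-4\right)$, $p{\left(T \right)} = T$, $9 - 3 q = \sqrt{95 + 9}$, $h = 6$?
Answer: $210 - \frac{2 \sqrt{26}}{3} \approx 206.6$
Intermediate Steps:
$q = 3 - \frac{2 \sqrt{26}}{3}$ ($q = 3 - \frac{\sqrt{95 + 9}}{3} = 3 - \frac{\sqrt{104}}{3} = 3 - \frac{2 \sqrt{26}}{3} \approx -0.39935$)
$a{\left(g \right)} = - 20 g$ ($a{\left(g \right)} = g 5 \left(-4\right) = 5 g \left(-4\right) = - 20 g$)
$\left(a{\left(p{\left(-2 \right)} \right)} + q\right) + 167 = \left(\left(-20\right) \left(-2\right) + \left(3 - \frac{2 \sqrt{26}}{3}\right)\right) + 167 = \left(40 + \left(3 - \frac{2 \sqrt{26}}{3}\right)\right) + 167 = \left(43 - \frac{2 \sqrt{26}}{3}\right) + 167 = 210 - \frac{2 \sqrt{26}}{3}$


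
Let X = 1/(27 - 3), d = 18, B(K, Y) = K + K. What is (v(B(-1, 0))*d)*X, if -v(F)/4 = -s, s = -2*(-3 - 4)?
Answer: 42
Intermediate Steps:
B(K, Y) = 2*K
s = 14 (s = -2*(-7) = 14)
X = 1/24 ≈ 0.041667
v(F) = 56 (v(F) = -(-4)*14 = -4*(-14) = 56)
(v(B(-1, 0))*d)*X = (56*18)*(1/24) = 1008*(1/24) = 42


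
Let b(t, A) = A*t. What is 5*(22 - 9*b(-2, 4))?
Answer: 470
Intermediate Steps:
5*(22 - 9*b(-2, 4)) = 5*(22 - 36*(-2)) = 5*(22 - 9*(-8)) = 5*(22 + 72) = 5*94 = 470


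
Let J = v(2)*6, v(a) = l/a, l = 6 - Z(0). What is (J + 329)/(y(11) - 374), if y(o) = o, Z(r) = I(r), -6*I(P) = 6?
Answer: -350/363 ≈ -0.96419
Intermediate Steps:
I(P) = -1 (I(P) = -⅙*6 = -1)
Z(r) = -1
l = 7 (l = 6 - 1*(-1) = 6 + 1 = 7)
v(a) = 7/a
J = 21 (J = (7/2)*6 = 21)
(J + 329)/(y(11) - 374) = (21 + 329)/(11 - 374) = 350/(-363) = 350*(-1/363) = -350/363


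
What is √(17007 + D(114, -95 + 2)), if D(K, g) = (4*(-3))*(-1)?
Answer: 3*√1891 ≈ 130.46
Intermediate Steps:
D(K, g) = 12 (D(K, g) = -12*(-1) = 12)
√(17007 + D(114, -95 + 2)) = √(17007 + 12) = √17019 = 3*√1891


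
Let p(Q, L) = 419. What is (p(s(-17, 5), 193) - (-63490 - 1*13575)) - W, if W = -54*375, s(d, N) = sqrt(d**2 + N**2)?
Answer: 97734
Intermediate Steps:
s(d, N) = sqrt(N**2 + d**2)
W = -20250
(p(s(-17, 5), 193) - (-63490 - 1*13575)) - W = (419 - (-63490 - 1*13575)) - 1*(-20250) = (419 - (-63490 - 13575)) + 20250 = (419 - 1*(-77065)) + 20250 = (419 + 77065) + 20250 = 77484 + 20250 = 97734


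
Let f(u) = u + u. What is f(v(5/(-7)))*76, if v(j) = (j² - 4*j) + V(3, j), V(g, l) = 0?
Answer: 25080/49 ≈ 511.84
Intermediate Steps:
v(j) = j² - 4*j (v(j) = (j² - 4*j) + 0 = j² - 4*j)
f(u) = 2*u
f(v(5/(-7)))*76 = (2*((5/(-7))*(-4 + 5/(-7))))*76 = (2*((5*(-⅐))*(-4 + 5*(-⅐))))*76 = (2*(-5*(-4 - 5/7)/7))*76 = (2*(-5/7*(-33/7)))*76 = (2*(165/49))*76 = (330/49)*76 = 25080/49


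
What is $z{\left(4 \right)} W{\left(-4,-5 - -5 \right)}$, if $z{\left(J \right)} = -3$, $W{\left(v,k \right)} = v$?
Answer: $12$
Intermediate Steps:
$z{\left(4 \right)} W{\left(-4,-5 - -5 \right)} = \left(-3\right) \left(-4\right) = 12$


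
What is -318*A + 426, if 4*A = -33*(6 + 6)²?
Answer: 378210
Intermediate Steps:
A = -1188 (A = (-33*(6 + 6)²)/4 = (-33*12²)/4 = (-33*144)/4 = (¼)*(-4752) = -1188)
-318*A + 426 = -318*(-1188) + 426 = 377784 + 426 = 378210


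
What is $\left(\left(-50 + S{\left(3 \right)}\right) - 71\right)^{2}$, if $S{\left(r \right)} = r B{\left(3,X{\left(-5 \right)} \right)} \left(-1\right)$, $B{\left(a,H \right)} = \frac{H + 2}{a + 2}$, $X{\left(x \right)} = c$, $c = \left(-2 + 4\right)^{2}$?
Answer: $\frac{388129}{25} \approx 15525.0$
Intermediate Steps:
$c = 4$ ($c = 2^{2} = 4$)
$X{\left(x \right)} = 4$
$B{\left(a,H \right)} = \frac{2 + H}{2 + a}$
$S{\left(r \right)} = - \frac{6 r}{5}$ ($S{\left(r \right)} = r \frac{2 + 4}{2 + 3} \left(-1\right) = r \frac{1}{5} \cdot 6 \left(-1\right) = r \frac{6}{5} \left(-1\right) = \frac{6 r}{5} \left(-1\right) = - \frac{6 r}{5}$)
$\left(\left(-50 + S{\left(3 \right)}\right) - 71\right)^{2} = \left(\left(-50 - \frac{18}{5}\right) - 71\right)^{2} = \left(- \frac{268}{5} - 71\right)^{2} = \left(- \frac{623}{5}\right)^{2} = \frac{388129}{25}$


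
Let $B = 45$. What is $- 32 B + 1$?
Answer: $-1439$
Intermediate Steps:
$- 32 B + 1 = \left(-32\right) 45 + 1 = -1440 + 1 = -1439$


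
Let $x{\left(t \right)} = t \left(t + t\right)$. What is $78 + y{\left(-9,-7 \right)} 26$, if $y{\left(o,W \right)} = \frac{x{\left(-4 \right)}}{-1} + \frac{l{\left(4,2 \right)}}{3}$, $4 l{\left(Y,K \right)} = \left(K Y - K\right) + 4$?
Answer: $- \frac{2197}{3} \approx -732.33$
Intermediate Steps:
$x{\left(t \right)} = 2 t^{2}$ ($x{\left(t \right)} = t 2 t = 2 t^{2}$)
$l{\left(Y,K \right)} = 1 - \frac{K}{4} + \frac{K Y}{4}$ ($l{\left(Y,K \right)} = \frac{\left(K Y - K\right) + 4}{4} = \frac{\left(- K + K Y\right) + 4}{4} = \frac{4 - K + K Y}{4} = 1 - \frac{K}{4} + \frac{K Y}{4}$)
$y{\left(o,W \right)} = - \frac{187}{6}$ ($y{\left(o,W \right)} = \frac{2 \left(-4\right)^{2}}{-1} + \frac{1 - \frac{1}{2} + \frac{1}{4} \cdot 2 \cdot 4}{3} = 2 \cdot 16 \left(-1\right) + \left(1 - \frac{1}{2} + 2\right) \frac{1}{3} = 32 \left(-1\right) + \frac{5}{2} \cdot \frac{1}{3} = -32 + \frac{5}{6} = - \frac{187}{6}$)
$78 + y{\left(-9,-7 \right)} 26 = 78 - \frac{2431}{3} = - \frac{2197}{3}$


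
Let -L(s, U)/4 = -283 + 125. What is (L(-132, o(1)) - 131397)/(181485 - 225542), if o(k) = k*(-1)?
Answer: 130765/44057 ≈ 2.9681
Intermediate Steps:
o(k) = -k
L(s, U) = 632 (L(s, U) = -4*(-283 + 125) = -4*(-158) = 632)
(L(-132, o(1)) - 131397)/(181485 - 225542) = (632 - 131397)/(181485 - 225542) = -130765/(-44057) = -130765*(-1/44057) = 130765/44057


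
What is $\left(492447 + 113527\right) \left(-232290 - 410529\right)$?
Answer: $-389531600706$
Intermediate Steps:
$\left(492447 + 113527\right) \left(-232290 - 410529\right) = 605974 \left(-642819\right) = -389531600706$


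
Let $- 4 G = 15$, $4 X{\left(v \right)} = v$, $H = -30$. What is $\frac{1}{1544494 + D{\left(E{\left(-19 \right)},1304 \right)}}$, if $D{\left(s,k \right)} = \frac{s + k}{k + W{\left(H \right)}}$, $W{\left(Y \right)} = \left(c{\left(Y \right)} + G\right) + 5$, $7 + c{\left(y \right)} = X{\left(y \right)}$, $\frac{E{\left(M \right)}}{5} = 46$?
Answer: $\frac{5163}{7974228658} \approx 6.4746 \cdot 10^{-7}$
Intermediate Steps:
$X{\left(v \right)} = \frac{v}{4}$
$E{\left(M \right)} = 230$ ($E{\left(M \right)} = 5 \cdot 46 = 230$)
$c{\left(y \right)} = -7 + \frac{y}{4}$
$G = - \frac{15}{4}$ ($G = \left(- \frac{1}{4}\right) 15 = - \frac{15}{4} \approx -3.75$)
$W{\left(Y \right)} = - \frac{23}{4} + \frac{Y}{4}$ ($W{\left(Y \right)} = \left(\left(-7 + \frac{Y}{4}\right) - \frac{15}{4}\right) + 5 = \left(- \frac{43}{4} + \frac{Y}{4}\right) + 5 = - \frac{23}{4} + \frac{Y}{4}$)
$D{\left(s,k \right)} = \frac{k + s}{- \frac{53}{4} + k}$ ($D{\left(s,k \right)} = \frac{s + k}{k + \left(- \frac{23}{4} + \frac{1}{4} \left(-30\right)\right)} = \frac{k + s}{k - \frac{53}{4}} = \frac{k + s}{- \frac{53}{4} + k}$)
$\frac{1}{1544494 + D{\left(E{\left(-19 \right)},1304 \right)}} = \frac{1}{1544494 + \frac{4 \left(1304 + 230\right)}{-53 + 4 \cdot 1304}} = \frac{1}{1544494 + 4 \frac{1}{-53 + 5216} \cdot 1534} = \frac{1}{1544494 + 4 \cdot \frac{1}{5163} \cdot 1534} = \frac{1}{1544494 + \frac{6136}{5163}} = \frac{1}{\frac{7974228658}{5163}} = \frac{5163}{7974228658}$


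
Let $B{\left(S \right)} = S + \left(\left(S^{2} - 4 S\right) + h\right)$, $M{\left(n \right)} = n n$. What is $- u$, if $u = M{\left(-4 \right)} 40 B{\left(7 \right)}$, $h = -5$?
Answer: $-14720$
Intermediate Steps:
$M{\left(n \right)} = n^{2}$
$B{\left(S \right)} = -5 + S^{2} - 3 S$ ($B{\left(S \right)} = S - \left(5 - S^{2} + 4 S\right) = -5 + S^{2} - 3 S$)
$u = 14720$ ($u = \left(-4\right)^{2} \cdot 40 \left(-5 + 7^{2} - 21\right) = 16 \cdot 40 \left(-5 + 49 - 21\right) = 640 \cdot 23 = 14720$)
$- u = \left(-1\right) 14720 = -14720$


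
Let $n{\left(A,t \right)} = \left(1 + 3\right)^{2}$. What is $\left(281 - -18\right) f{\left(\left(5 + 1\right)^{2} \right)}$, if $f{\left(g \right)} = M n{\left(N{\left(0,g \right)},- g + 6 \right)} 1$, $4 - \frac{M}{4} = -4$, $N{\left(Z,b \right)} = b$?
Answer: $153088$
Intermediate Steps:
$n{\left(A,t \right)} = 16$ ($n{\left(A,t \right)} = 4^{2} = 16$)
$M = 32$ ($M = 16 - -16 = 16 + 16 = 32$)
$f{\left(g \right)} = 512$ ($f{\left(g \right)} = 32 \cdot 16 \cdot 1 = 512 \cdot 1 = 512$)
$\left(281 - -18\right) f{\left(\left(5 + 1\right)^{2} \right)} = \left(281 - -18\right) 512 = \left(281 + 18\right) 512 = 299 \cdot 512 = 153088$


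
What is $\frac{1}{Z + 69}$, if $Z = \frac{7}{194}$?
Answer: $\frac{194}{13393} \approx 0.014485$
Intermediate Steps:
$Z = \frac{7}{194}$ ($Z = 7 \cdot \frac{1}{194} = \frac{7}{194} \approx 0.036082$)
$\frac{1}{Z + 69} = \frac{1}{\frac{7}{194} + 69} = \frac{1}{\frac{13393}{194}} = \frac{194}{13393}$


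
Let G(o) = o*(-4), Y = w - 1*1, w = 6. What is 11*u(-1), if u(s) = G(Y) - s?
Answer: -209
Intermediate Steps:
Y = 5 (Y = 6 - 1*1 = 6 - 1 = 5)
G(o) = -4*o
u(s) = -20 - s (u(s) = -4*5 - s = -20 - s)
11*u(-1) = 11*(-20 - 1*(-1)) = 11*(-20 + 1) = 11*(-19) = -209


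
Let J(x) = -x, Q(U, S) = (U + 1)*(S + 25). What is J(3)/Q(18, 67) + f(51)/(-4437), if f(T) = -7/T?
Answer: -666625/395549676 ≈ -0.0016853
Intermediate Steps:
Q(U, S) = (1 + U)*(25 + S)
J(3)/Q(18, 67) + f(51)/(-4437) = (-1*3)/(25 + 67 + 25*18 + 67*18) - 7/51/(-4437) = -3/(25 + 67 + 450 + 1206) - 7*1/51*(-1/4437) = -3/1748 - 7/51*(-1/4437) = -3*1/1748 + 7/226287 = -3/1748 + 7/226287 = -666625/395549676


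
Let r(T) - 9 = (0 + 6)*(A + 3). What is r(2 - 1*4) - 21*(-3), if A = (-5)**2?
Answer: 240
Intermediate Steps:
A = 25
r(T) = 177 (r(T) = 9 + (0 + 6)*(25 + 3) = 9 + 6*28 = 9 + 168 = 177)
r(2 - 1*4) - 21*(-3) = 177 - 21*(-3) = 177 - 7*(-9) = 177 + 63 = 240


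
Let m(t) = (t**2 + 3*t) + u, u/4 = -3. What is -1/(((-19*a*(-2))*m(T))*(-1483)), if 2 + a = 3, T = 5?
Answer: 1/1577912 ≈ 6.3375e-7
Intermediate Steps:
u = -12 (u = 4*(-3) = -12)
m(t) = -12 + t**2 + 3*t (m(t) = (t**2 + 3*t) - 12 = -12 + t**2 + 3*t)
a = 1 (a = -2 + 3 = 1)
-1/(((-19*a*(-2))*m(T))*(-1483)) = -1/(((-19*(-2))*(-12 + 5**2 + 3*5))*(-1483)) = -(-1)/(((-19*(-2))*(-12 + 25 + 15))*1483) = -(-1)/((38*28)*1483) = -(-1)/(1064*1483) = -1*(-1/1577912) = 1/1577912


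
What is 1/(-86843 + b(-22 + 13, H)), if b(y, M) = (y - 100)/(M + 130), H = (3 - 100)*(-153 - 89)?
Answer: -23604/2049842281 ≈ -1.1515e-5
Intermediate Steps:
H = 23474 (H = -97*(-242) = 23474)
b(y, M) = (-100 + y)/(130 + M)
1/(-86843 + b(-22 + 13, H)) = 1/(-86843 + (-100 + (-22 + 13))/(130 + 23474)) = 1/(-86843 + (-100 - 9)/23604) = 1/(-86843 + (1/23604)*(-109)) = 1/(-86843 - 109/23604) = 1/(-2049842281/23604) = -23604/2049842281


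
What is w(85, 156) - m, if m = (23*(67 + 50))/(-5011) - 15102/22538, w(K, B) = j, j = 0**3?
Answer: 68162940/56468959 ≈ 1.2071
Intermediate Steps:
j = 0
w(K, B) = 0
m = -68162940/56468959 (m = (23*117)*(-1/5011) - 15102*1/22538 = 2691*(-1/5011) - 7551/11269 = -2691/5011 - 7551/11269 = -68162940/56468959 ≈ -1.2071)
w(85, 156) - m = 0 - 1*(-68162940/56468959) = 0 + 68162940/56468959 = 68162940/56468959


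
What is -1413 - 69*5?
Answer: -1758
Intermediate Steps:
-1413 - 69*5 = -1413 - 345 = -1758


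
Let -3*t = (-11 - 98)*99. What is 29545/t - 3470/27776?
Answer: 404080165/49955136 ≈ 8.0889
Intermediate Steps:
t = 3597 (t = -(-11 - 98)*99/3 = -(-109)*99/3 = -⅓*(-10791) = 3597)
29545/t - 3470/27776 = 29545/3597 - 3470/27776 = 29545*(1/3597) - 3470*1/27776 = 29545/3597 - 1735/13888 = 404080165/49955136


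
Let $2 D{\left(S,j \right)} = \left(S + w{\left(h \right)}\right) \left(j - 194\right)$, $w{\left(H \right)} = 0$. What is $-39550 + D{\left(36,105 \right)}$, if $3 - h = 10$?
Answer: $-41152$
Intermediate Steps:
$h = -7$ ($h = 3 - 10 = -7$)
$D{\left(S,j \right)} = \frac{S \left(-194 + j\right)}{2}$ ($D{\left(S,j \right)} = \frac{\left(S + 0\right) \left(j - 194\right)}{2} = \frac{S \left(-194 + j\right)}{2}$)
$-39550 + D{\left(36,105 \right)} = -39550 + \frac{1}{2} \cdot 36 \left(-194 + 105\right) = -39550 + \frac{1}{2} \cdot 36 \left(-89\right) = -39550 - 1602 = -41152$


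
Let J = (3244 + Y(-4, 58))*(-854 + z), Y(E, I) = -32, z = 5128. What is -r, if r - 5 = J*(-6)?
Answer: 82368523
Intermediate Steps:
J = 13728088 (J = (3244 - 32)*(-854 + 5128) = 3212*4274 = 13728088)
r = -82368523 (r = 5 + 13728088*(-6) = 5 - 82368528 = -82368523)
-r = -1*(-82368523) = 82368523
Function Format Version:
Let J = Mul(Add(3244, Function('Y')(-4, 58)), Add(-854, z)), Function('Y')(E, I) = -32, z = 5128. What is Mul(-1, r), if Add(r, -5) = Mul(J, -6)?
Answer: 82368523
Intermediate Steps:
J = 13728088 (J = Mul(Add(3244, -32), Add(-854, 5128)) = Mul(3212, 4274) = 13728088)
r = -82368523 (r = Add(5, Mul(13728088, -6)) = Add(5, -82368528) = -82368523)
Mul(-1, r) = Mul(-1, -82368523) = 82368523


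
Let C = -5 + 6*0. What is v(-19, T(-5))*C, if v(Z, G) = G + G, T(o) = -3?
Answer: 30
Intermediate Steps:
v(Z, G) = 2*G
C = -5 (C = -5 + 0 = -5)
v(-19, T(-5))*C = (2*(-3))*(-5) = -6*(-5) = 30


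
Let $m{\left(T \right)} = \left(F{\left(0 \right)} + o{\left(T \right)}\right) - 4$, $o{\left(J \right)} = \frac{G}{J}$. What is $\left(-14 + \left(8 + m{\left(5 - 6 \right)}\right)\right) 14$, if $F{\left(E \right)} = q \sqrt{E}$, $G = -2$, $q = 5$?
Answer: $-112$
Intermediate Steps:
$F{\left(E \right)} = 5 \sqrt{E}$
$o{\left(J \right)} = - \frac{2}{J}$
$m{\left(T \right)} = -4 - \frac{2}{T}$ ($m{\left(T \right)} = \left(5 \sqrt{0} - \frac{2}{T}\right) - 4 = \left(5 \cdot 0 - \frac{2}{T}\right) - 4 = \left(0 - \frac{2}{T}\right) - 4 = - \frac{2}{T} - 4 = -4 - \frac{2}{T}$)
$\left(-14 + \left(8 + m{\left(5 - 6 \right)}\right)\right) 14 = \left(-14 + \left(8 - \left(4 + \frac{2}{5 - 6}\right)\right)\right) 14 = \left(-14 + \left(8 - \left(4 + \frac{2}{-1}\right)\right)\right) 14 = \left(-14 + \left(8 - 2\right)\right) 14 = \left(-14 + 6\right) 14 = \left(-8\right) 14 = -112$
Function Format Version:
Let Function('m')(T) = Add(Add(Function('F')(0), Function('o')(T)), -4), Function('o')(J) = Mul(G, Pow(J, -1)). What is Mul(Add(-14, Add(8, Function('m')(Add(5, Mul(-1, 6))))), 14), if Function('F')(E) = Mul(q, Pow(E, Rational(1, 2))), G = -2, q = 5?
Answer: -112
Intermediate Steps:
Function('F')(E) = Mul(5, Pow(E, Rational(1, 2)))
Function('o')(J) = Mul(-2, Pow(J, -1))
Function('m')(T) = Add(-4, Mul(-2, Pow(T, -1))) (Function('m')(T) = Add(Add(Mul(5, Pow(0, Rational(1, 2))), Mul(-2, Pow(T, -1))), -4) = Add(Add(Mul(5, 0), Mul(-2, Pow(T, -1))), -4) = Add(Add(0, Mul(-2, Pow(T, -1))), -4) = Add(Mul(-2, Pow(T, -1)), -4) = Add(-4, Mul(-2, Pow(T, -1))))
Mul(Add(-14, Add(8, Function('m')(Add(5, Mul(-1, 6))))), 14) = Mul(Add(-14, Add(8, Add(-4, Mul(-2, Pow(Add(5, Mul(-1, 6)), -1))))), 14) = Mul(Add(-14, Add(8, Add(-4, Mul(-2, Pow(Add(5, -6), -1))))), 14) = Mul(Add(-14, Add(8, Add(-4, Mul(-2, Pow(-1, -1))))), 14) = Mul(Add(-14, Add(8, Add(-4, Mul(-2, -1)))), 14) = Mul(Add(-14, Add(8, Add(-4, 2))), 14) = Mul(Add(-14, Add(8, -2)), 14) = Mul(Add(-14, 6), 14) = Mul(-8, 14) = -112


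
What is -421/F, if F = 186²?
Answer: -421/34596 ≈ -0.012169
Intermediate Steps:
F = 34596
-421/F = -421/34596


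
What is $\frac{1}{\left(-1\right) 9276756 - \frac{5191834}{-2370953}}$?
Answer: $- \frac{2370953}{21994747276634} \approx -1.078 \cdot 10^{-7}$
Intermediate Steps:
$\frac{1}{\left(-1\right) 9276756 - \frac{5191834}{-2370953}} = \frac{1}{-9276756 - - \frac{5191834}{2370953}} = \frac{1}{-9276756 + \frac{5191834}{2370953}} = \frac{1}{- \frac{21994747276634}{2370953}} = - \frac{2370953}{21994747276634}$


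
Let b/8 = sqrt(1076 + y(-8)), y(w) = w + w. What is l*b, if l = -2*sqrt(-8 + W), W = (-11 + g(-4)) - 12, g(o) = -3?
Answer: -32*I*sqrt(9010) ≈ -3037.5*I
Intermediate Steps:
y(w) = 2*w
W = -26 (W = (-11 - 3) - 12 = -14 - 12 = -26)
l = -2*I*sqrt(34) (l = -2*sqrt(-8 - 26) = -2*I*sqrt(34) ≈ -11.662*I)
b = 16*sqrt(265) (b = 8*sqrt(1076 + 2*(-8)) = 8*sqrt(1076 - 16) = 8*sqrt(1060) = 8*(2*sqrt(265)) = 16*sqrt(265) ≈ 260.46)
l*b = (-2*I*sqrt(34))*(16*sqrt(265)) = -32*I*sqrt(9010)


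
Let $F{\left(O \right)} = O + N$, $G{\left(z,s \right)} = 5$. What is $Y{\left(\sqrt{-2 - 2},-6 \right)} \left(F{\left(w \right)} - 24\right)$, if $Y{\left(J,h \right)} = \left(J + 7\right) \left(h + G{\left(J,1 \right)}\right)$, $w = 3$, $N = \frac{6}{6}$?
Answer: $140 + 40 i \approx 140.0 + 40.0 i$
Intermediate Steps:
$N = 1$ ($N = 6 \cdot \frac{1}{6} = 1$)
$Y{\left(J,h \right)} = \left(5 + h\right) \left(7 + J\right)$ ($Y{\left(J,h \right)} = \left(J + 7\right) \left(h + 5\right) = \left(7 + J\right) \left(5 + h\right) = \left(5 + h\right) \left(7 + J\right)$)
$F{\left(O \right)} = 1 + O$ ($F{\left(O \right)} = O + 1 = 1 + O$)
$Y{\left(\sqrt{-2 - 2},-6 \right)} \left(F{\left(w \right)} - 24\right) = \left(35 + 5 \sqrt{-2 - 2} + 7 \left(-6\right) + \sqrt{-2 - 2} \left(-6\right)\right) \left(\left(1 + 3\right) - 24\right) = \left(35 + 5 \sqrt{-4} - 42 + \sqrt{-4} \left(-6\right)\right) \left(4 - 24\right) = \left(35 + 5 \cdot 2 i - 42 + 2 i \left(-6\right)\right) \left(-20\right) = \left(35 + 10 i - 42 - 12 i\right) \left(-20\right) = \left(-7 - 2 i\right) \left(-20\right) = 140 + 40 i$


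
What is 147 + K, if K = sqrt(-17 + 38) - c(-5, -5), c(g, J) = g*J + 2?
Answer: 120 + sqrt(21) ≈ 124.58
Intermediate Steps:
c(g, J) = 2 + J*g (c(g, J) = J*g + 2 = 2 + J*g)
K = -27 + sqrt(21) (K = sqrt(-17 + 38) - (2 - 5*(-5)) = sqrt(21) - (2 + 25) = sqrt(21) - 1*27 = sqrt(21) - 27 = -27 + sqrt(21) ≈ -22.417)
147 + K = 147 + (-27 + sqrt(21)) = 120 + sqrt(21)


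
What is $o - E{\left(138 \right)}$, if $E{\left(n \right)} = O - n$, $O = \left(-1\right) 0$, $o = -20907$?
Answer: $-20769$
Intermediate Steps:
$O = 0$
$E{\left(n \right)} = - n$ ($E{\left(n \right)} = 0 - n = - n$)
$o - E{\left(138 \right)} = -20907 - \left(-1\right) 138 = -20907 - -138 = -20907 + 138 = -20769$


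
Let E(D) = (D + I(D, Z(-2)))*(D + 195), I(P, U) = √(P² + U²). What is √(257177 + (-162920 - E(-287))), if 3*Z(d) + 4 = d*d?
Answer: 3*√10473 ≈ 307.01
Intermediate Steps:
Z(d) = -4/3 + d²/3 (Z(d) = -4/3 + (d*d)/3 = -4/3 + d²/3)
E(D) = (195 + D)*(D + √(D²)) (E(D) = (D + √(D² + (-4/3 + (⅓)*(-2)²)²))*(D + 195) = (D + √(D² + (-4/3 + (⅓)*4)²))*(195 + D) = (D + √(D² + (-4/3 + 4/3)²))*(195 + D) = (D + √(D² + 0²))*(195 + D) = (D + √(D² + 0))*(195 + D) = (D + √(D²))*(195 + D) = (195 + D)*(D + √(D²)))
√(257177 + (-162920 - E(-287))) = √(257177 + (-162920 - ((-287)² + 195*(-287) + 195*√((-287)²) - 287*√((-287)²)))) = √(257177 + (-162920 - (82369 - 55965 + 195*√82369 - 287*√82369))) = √(257177 + (-162920 - (82369 - 55965 + 195*287 - 287*287))) = √(257177 + (-162920 - (82369 - 55965 + 55965 - 82369))) = √(257177 + (-162920 - 1*0)) = √(257177 + (-162920 + 0)) = √(257177 - 162920) = √94257 = 3*√10473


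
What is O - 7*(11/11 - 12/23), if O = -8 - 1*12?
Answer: -537/23 ≈ -23.348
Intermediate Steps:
O = -20 (O = -8 - 12 = -20)
O - 7*(11/11 - 12/23) = -20 - 7*(11/11 - 12/23) = -20 - 7*(11*(1/11) - 12*1/23) = -20 - 7*(1 - 12/23) = -20 - 7*11/23 = -20 - 77/23 = -537/23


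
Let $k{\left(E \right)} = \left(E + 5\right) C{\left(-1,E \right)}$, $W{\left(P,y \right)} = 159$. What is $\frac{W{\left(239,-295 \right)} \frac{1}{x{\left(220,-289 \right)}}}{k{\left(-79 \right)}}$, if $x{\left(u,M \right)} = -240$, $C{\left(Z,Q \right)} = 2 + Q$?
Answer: $- \frac{53}{455840} \approx -0.00011627$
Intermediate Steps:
$k{\left(E \right)} = \left(2 + E\right) \left(5 + E\right)$ ($k{\left(E \right)} = \left(E + 5\right) \left(2 + E\right) = \left(5 + E\right) \left(2 + E\right) = \left(2 + E\right) \left(5 + E\right)$)
$\frac{W{\left(239,-295 \right)} \frac{1}{x{\left(220,-289 \right)}}}{k{\left(-79 \right)}} = \frac{159 \frac{1}{-240}}{\left(2 - 79\right) \left(5 - 79\right)} = \frac{159 \left(- \frac{1}{240}\right)}{\left(-77\right) \left(-74\right)} = - \frac{53}{80 \cdot 5698} = \left(- \frac{53}{80}\right) \frac{1}{5698} = - \frac{53}{455840}$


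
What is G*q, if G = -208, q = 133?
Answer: -27664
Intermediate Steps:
G*q = -208*133 = -27664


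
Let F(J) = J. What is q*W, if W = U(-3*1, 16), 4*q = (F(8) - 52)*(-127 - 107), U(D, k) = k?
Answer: 41184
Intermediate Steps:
q = 2574 (q = ((8 - 52)*(-127 - 107))/4 = (-44*(-234))/4 = (1/4)*10296 = 2574)
W = 16
q*W = 2574*16 = 41184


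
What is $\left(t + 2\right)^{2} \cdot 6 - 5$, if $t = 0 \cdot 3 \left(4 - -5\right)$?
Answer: $19$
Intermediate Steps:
$t = 0$ ($t = 0 \left(4 + 5\right) = 0 \cdot 9 = 0$)
$\left(t + 2\right)^{2} \cdot 6 - 5 = \left(0 + 2\right)^{2} \cdot 6 - 5 = 2^{2} \cdot 6 - 5 = 4 \cdot 6 - 5 = 24 - 5 = 19$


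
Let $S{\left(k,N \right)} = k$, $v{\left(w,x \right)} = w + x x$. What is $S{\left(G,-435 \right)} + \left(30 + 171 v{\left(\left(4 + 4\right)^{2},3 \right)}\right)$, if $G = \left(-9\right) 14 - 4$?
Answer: $12383$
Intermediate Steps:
$v{\left(w,x \right)} = w + x^{2}$
$G = -130$ ($G = -126 - 4 = -130$)
$S{\left(G,-435 \right)} + \left(30 + 171 v{\left(\left(4 + 4\right)^{2},3 \right)}\right) = -130 + \left(30 + 171 \left(\left(4 + 4\right)^{2} + 3^{2}\right)\right) = -130 + \left(30 + 171 \left(8^{2} + 9\right)\right) = -130 + \left(30 + 171 \left(64 + 9\right)\right) = -130 + \left(30 + 171 \cdot 73\right) = -130 + \left(30 + 12483\right) = -130 + 12513 = 12383$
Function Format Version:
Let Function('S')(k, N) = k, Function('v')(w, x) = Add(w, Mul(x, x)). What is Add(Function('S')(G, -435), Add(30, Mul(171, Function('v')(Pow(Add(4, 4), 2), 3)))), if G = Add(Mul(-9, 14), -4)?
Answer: 12383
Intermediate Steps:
Function('v')(w, x) = Add(w, Pow(x, 2))
G = -130 (G = Add(-126, -4) = -130)
Add(Function('S')(G, -435), Add(30, Mul(171, Function('v')(Pow(Add(4, 4), 2), 3)))) = Add(-130, Add(30, Mul(171, Add(Pow(Add(4, 4), 2), Pow(3, 2))))) = Add(-130, Add(30, Mul(171, Add(Pow(8, 2), 9)))) = Add(-130, Add(30, Mul(171, Add(64, 9)))) = Add(-130, Add(30, Mul(171, 73))) = Add(-130, Add(30, 12483)) = Add(-130, 12513) = 12383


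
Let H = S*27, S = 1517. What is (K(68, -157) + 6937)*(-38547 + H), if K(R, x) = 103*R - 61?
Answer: 33478560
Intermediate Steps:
K(R, x) = -61 + 103*R
H = 40959 (H = 1517*27 = 40959)
(K(68, -157) + 6937)*(-38547 + H) = ((-61 + 103*68) + 6937)*(-38547 + 40959) = ((-61 + 7004) + 6937)*2412 = (6943 + 6937)*2412 = 13880*2412 = 33478560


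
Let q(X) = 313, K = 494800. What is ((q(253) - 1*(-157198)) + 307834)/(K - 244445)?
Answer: 93069/50071 ≈ 1.8587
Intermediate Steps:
((q(253) - 1*(-157198)) + 307834)/(K - 244445) = ((313 - 1*(-157198)) + 307834)/(494800 - 244445) = ((313 + 157198) + 307834)/250355 = (157511 + 307834)*(1/250355) = 465345*(1/250355) = 93069/50071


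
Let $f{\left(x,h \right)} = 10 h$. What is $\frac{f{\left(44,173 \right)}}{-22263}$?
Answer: $- \frac{1730}{22263} \approx -0.077707$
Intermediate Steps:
$\frac{f{\left(44,173 \right)}}{-22263} = \frac{10 \cdot 173}{-22263} = 1730 \left(- \frac{1}{22263}\right) = - \frac{1730}{22263}$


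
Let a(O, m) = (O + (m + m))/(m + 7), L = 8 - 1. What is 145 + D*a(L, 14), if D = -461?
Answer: -1870/3 ≈ -623.33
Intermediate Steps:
L = 7
a(O, m) = (O + 2*m)/(7 + m)
145 + D*a(L, 14) = 145 - 461*(7 + 2*14)/(7 + 14) = 145 - 461*(7 + 28)/21 = 145 - 461*35/21 = 145 - 461*5/3 = 145 - 2305/3 = -1870/3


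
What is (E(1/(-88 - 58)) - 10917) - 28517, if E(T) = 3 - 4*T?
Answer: -2878461/73 ≈ -39431.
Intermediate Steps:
(E(1/(-88 - 58)) - 10917) - 28517 = ((3 - 4/(-88 - 58)) - 10917) - 28517 = ((3 - 4/(-146)) - 10917) - 28517 = ((3 - 4*(-1/146)) - 10917) - 28517 = ((3 + 2/73) - 10917) - 28517 = (221/73 - 10917) - 28517 = -796720/73 - 28517 = -2878461/73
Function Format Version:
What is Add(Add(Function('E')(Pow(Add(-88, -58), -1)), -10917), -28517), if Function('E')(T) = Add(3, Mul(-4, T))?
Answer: Rational(-2878461, 73) ≈ -39431.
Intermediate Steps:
Add(Add(Function('E')(Pow(Add(-88, -58), -1)), -10917), -28517) = Add(Add(Add(3, Mul(-4, Pow(Add(-88, -58), -1))), -10917), -28517) = Add(Add(Add(3, Mul(-4, Pow(-146, -1))), -10917), -28517) = Add(Add(Add(3, Mul(-4, Rational(-1, 146))), -10917), -28517) = Add(Add(Add(3, Rational(2, 73)), -10917), -28517) = Add(Add(Rational(221, 73), -10917), -28517) = Add(Rational(-796720, 73), -28517) = Rational(-2878461, 73)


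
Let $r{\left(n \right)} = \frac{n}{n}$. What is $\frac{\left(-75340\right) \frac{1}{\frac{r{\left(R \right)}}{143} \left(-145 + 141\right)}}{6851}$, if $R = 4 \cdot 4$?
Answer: $\frac{207185}{527} \approx 393.14$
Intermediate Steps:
$R = 16$
$r{\left(n \right)} = 1$
$\frac{\left(-75340\right) \frac{1}{\frac{r{\left(R \right)}}{143} \left(-145 + 141\right)}}{6851} = \frac{\left(-75340\right) \frac{1}{1 \cdot \frac{1}{143} \left(-145 + 141\right)}}{6851} = - \frac{75340}{1 \cdot \frac{1}{143} \left(-4\right)} \frac{1}{6851} = - \frac{75340}{\frac{1}{143} \left(-4\right)} \frac{1}{6851} = - \frac{75340}{- \frac{4}{143}} \cdot \frac{1}{6851} = \left(-75340\right) \left(- \frac{143}{4}\right) \frac{1}{6851} = 2693405 \cdot \frac{1}{6851} = \frac{207185}{527}$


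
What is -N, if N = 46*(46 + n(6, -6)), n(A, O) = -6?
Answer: -1840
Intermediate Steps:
N = 1840 (N = 46*(46 - 6) = 46*40 = 1840)
-N = -1*1840 = -1840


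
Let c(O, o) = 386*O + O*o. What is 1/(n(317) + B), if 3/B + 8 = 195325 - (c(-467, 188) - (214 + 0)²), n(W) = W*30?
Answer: 509171/4842216213 ≈ 0.00010515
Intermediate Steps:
n(W) = 30*W
B = 3/509171 (B = 3/(-8 + (195325 - (-467*(386 + 188) - (214 + 0)²))) = 3/(-8 + (195325 - (-467*574 - 1*214²))) = 3/(-8 + (195325 - (-268058 - 1*45796))) = 3/(-8 + (195325 - (-268058 - 45796))) = 3/(-8 + (195325 - 1*(-313854))) = 3/(-8 + (195325 + 313854)) = 3/(-8 + 509179) = 3/509171 ≈ 5.8919e-6)
1/(n(317) + B) = 1/(30*317 + 3/509171) = 1/(9510 + 3/509171) = 1/(4842216213/509171) = 509171/4842216213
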